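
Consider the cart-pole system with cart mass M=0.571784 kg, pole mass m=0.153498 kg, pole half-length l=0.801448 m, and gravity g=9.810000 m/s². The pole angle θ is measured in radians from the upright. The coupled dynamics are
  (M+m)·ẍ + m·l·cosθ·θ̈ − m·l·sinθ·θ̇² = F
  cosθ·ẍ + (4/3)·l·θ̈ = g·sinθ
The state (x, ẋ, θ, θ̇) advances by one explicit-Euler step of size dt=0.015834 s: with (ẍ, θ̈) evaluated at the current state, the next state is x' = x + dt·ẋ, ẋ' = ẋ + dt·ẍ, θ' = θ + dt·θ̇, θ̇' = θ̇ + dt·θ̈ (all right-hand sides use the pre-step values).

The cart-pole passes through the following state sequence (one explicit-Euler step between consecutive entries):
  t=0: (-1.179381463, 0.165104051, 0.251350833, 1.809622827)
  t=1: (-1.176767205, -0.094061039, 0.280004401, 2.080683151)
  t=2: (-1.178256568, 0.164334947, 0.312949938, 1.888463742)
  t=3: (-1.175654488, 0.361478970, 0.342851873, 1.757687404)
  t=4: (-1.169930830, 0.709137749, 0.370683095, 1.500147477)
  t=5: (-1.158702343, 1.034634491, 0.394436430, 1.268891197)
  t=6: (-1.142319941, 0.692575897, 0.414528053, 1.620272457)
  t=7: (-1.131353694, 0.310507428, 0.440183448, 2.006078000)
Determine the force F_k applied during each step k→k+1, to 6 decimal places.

step 0→1:
  ẍ = (ẋ'−ẋ)/dt = (-0.094061039−0.165104051)/0.015834 = -16.367632
  θ̈ = (θ̇'−θ̇)/dt = (2.080683151−1.809622827)/0.015834 = 17.118879
  sinθ=0.248713, cosθ=0.968577
  F = (M+m)·ẍ + m·l·cosθ·θ̈ − m·l·sinθ·θ̇² = -11.871149 + 2.039800 − 0.100196 = -9.931545
step 1→2:
  ẍ = (ẋ'−ẋ)/dt = (0.164334947−-0.094061039)/0.015834 = 16.319059
  θ̈ = (θ̇'−θ̇)/dt = (1.888463742−2.080683151)/0.015834 = -12.139662
  sinθ=0.276360, cosθ=0.961054
  F = (M+m)·ẍ + m·l·cosθ·θ̈ − m·l·sinθ·θ̇² = 11.835920 + -1.435267 − 0.147185 = 10.253468
step 2→3:
  ẍ = (ẋ'−ẋ)/dt = (0.361478970−0.164334947)/0.015834 = 12.450677
  θ̈ = (θ̇'−θ̇)/dt = (1.757687404−1.888463742)/0.015834 = -8.259210
  sinθ=0.307867, cosθ=0.951430
  F = (M+m)·ẍ + m·l·cosθ·θ̈ − m·l·sinθ·θ̇² = 9.030252 + -0.966703 − 0.135070 = 7.928479
step 3→4:
  ẍ = (ẋ'−ẋ)/dt = (0.709137749−0.361478970)/0.015834 = 21.956472
  θ̈ = (θ̇'−θ̇)/dt = (1.500147477−1.757687404)/0.015834 = -16.264995
  sinθ=0.336174, cosθ=0.941800
  F = (M+m)·ẍ + m·l·cosθ·θ̈ − m·l·sinθ·θ̇² = 15.924634 + -1.884476 − 0.127769 = 13.912389
step 4→5:
  ẍ = (ẋ'−ẋ)/dt = (1.034634491−0.709137749)/0.015834 = 20.556823
  θ̈ = (θ̇'−θ̇)/dt = (1.268891197−1.500147477)/0.015834 = -14.605045
  sinθ=0.362252, cosθ=0.932080
  F = (M+m)·ẍ + m·l·cosθ·θ̈ − m·l·sinθ·θ̇² = 14.909494 + -1.674689 − 0.100290 = 13.134515
step 5→6:
  ẍ = (ẋ'−ẋ)/dt = (0.692575897−1.034634491)/0.015834 = -21.602791
  θ̈ = (θ̇'−θ̇)/dt = (1.620272457−1.268891197)/0.015834 = 22.191566
  sinθ=0.384288, cosθ=0.923213
  F = (M+m)·ẍ + m·l·cosθ·θ̈ − m·l·sinθ·θ̇² = -15.668116 + 2.520392 − 0.076117 = -13.223841
step 6→7:
  ẍ = (ẋ'−ẋ)/dt = (0.310507428−0.692575897)/0.015834 = -24.129624
  θ̈ = (θ̇'−θ̇)/dt = (2.006078000−1.620272457)/0.015834 = 24.365640
  sinθ=0.402758, cosθ=0.915307
  F = (M+m)·ẍ + m·l·cosθ·θ̈ − m·l·sinθ·θ̇² = -17.500782 + 2.743610 − 0.130076 = -14.887248

F_0 = -9.931545 N
F_1 = 10.253468 N
F_2 = 7.928479 N
F_3 = 13.912389 N
F_4 = 13.134515 N
F_5 = -13.223841 N
F_6 = -14.887248 N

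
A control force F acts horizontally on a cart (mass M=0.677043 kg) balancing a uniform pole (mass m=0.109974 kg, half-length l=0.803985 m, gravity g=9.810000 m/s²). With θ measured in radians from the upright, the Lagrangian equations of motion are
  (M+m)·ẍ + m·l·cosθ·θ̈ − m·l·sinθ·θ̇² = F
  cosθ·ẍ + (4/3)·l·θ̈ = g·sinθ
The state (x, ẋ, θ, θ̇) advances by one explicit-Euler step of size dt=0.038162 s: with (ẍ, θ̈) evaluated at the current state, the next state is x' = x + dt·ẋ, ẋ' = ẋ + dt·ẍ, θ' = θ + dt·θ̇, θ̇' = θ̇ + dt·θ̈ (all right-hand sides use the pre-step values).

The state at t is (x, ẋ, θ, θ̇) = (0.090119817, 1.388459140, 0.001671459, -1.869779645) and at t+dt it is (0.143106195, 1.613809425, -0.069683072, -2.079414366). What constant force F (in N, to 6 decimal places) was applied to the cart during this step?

F = 4.161193 N

ẍ = (ẋ'−ẋ)/dt = (1.613809425−1.388459140)/0.038162 = 5.905096
θ̈ = (θ̇'−θ̇)/dt = (-2.079414366−-1.869779645)/0.038162 = -5.493284
sinθ=0.001671, cosθ=0.999999
F = (M+m)·ẍ + m·l·cosθ·θ̈ − m·l·sinθ·θ̇² = 4.647411 + -0.485702 − 0.000517 = 4.161193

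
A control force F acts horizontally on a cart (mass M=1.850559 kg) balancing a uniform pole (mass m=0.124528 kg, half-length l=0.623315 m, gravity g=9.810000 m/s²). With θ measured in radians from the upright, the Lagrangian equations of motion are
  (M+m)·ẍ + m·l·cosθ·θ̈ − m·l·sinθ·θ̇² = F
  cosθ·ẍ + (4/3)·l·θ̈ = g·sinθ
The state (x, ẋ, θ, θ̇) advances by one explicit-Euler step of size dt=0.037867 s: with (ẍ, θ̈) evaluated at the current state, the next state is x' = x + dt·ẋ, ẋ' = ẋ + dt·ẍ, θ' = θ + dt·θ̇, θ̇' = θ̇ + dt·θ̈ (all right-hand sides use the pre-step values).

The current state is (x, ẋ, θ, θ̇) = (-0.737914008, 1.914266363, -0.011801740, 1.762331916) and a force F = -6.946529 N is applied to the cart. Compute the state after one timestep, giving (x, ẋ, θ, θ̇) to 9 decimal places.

(-0.665426484, 1.774636256, 0.054932483, 1.925054332)

sinθ=-0.011801466, cosθ=0.999930360
temp = (F + m·l·θ̇²·sinθ)/(M+m) = (-6.946529 + -0.002845024)/1.975087 = -3.518515399
θ̈ = (g·sinθ − cosθ·temp)/(l·(4/3 − m·cos²θ/(M+m))) = 4.297209062
ẍ = temp − m·l·θ̈·cosθ/(M+m) = -3.687382326
Euler: x'=-0.737914008+0.037867·1.914266363=-0.665426484, ẋ'=1.914266363+0.037867·-3.687382326=1.774636256
       θ'=-0.011801740+0.037867·1.762331916=0.054932483, θ̇'=1.762331916+0.037867·4.297209062=1.925054332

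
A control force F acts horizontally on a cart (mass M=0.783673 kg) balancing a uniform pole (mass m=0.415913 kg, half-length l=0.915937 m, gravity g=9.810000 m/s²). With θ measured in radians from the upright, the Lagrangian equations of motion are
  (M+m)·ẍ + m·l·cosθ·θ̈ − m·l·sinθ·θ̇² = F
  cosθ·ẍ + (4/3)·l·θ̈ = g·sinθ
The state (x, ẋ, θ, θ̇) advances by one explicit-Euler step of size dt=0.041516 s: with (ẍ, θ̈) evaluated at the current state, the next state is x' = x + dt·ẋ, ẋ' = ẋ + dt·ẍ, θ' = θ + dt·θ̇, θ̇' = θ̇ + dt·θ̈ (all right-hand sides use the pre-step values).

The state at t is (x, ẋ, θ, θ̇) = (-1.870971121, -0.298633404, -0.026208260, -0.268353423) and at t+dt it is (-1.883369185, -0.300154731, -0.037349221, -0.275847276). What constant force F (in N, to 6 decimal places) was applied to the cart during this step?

F = -0.111979 N

ẍ = (ẋ'−ẋ)/dt = (-0.300154731−-0.298633404)/0.041516 = -0.036644
θ̈ = (θ̇'−θ̇)/dt = (-0.275847276−-0.268353423)/0.041516 = -0.180505
sinθ=-0.026205, cosθ=0.999657
F = (M+m)·ẍ + m·l·cosθ·θ̈ − m·l·sinθ·θ̇² = -0.043958 + -0.068740 − -0.000719 = -0.111979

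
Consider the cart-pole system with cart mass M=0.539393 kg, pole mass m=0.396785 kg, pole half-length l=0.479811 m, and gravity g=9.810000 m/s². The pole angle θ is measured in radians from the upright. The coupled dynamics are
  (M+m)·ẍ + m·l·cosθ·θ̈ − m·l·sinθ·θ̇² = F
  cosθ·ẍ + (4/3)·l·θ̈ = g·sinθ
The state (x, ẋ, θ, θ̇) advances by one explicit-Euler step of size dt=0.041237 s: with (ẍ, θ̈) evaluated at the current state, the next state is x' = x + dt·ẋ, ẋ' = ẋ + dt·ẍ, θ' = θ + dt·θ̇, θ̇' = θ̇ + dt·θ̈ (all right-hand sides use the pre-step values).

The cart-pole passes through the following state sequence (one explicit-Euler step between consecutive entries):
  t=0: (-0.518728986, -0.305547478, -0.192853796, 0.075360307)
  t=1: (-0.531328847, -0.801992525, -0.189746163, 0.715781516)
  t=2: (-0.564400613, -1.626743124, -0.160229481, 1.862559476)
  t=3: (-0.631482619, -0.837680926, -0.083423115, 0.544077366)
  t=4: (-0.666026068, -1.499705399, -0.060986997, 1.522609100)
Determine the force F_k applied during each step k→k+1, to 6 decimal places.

F_0 = -8.368411 N
F_1 = -13.506015 N
F_2 = 12.009803 N
F_3 = -10.522888 N

step 0→1:
  ẍ = (ẋ'−ẋ)/dt = (-0.801992525−-0.305547478)/0.041237 = -12.038825
  θ̈ = (θ̇'−θ̇)/dt = (0.715781516−0.075360307)/0.041237 = 15.530257
  sinθ=-0.191661, cosθ=0.981461
  F = (M+m)·ẍ + m·l·cosθ·θ̈ − m·l·sinθ·θ̇² = -11.270484 + 2.901865 − -0.000207 = -8.368411
step 1→2:
  ẍ = (ẋ'−ẋ)/dt = (-1.626743124−-0.801992525)/0.041237 = -20.000257
  θ̈ = (θ̇'−θ̇)/dt = (1.862559476−0.715781516)/0.041237 = 27.809442
  sinθ=-0.188610, cosθ=0.982052
  F = (M+m)·ẍ + m·l·cosθ·θ̈ − m·l·sinθ·θ̇² = -18.723801 + 5.199388 − -0.018397 = -13.506015
step 2→3:
  ẍ = (ẋ'−ẋ)/dt = (-0.837680926−-1.626743124)/0.041237 = 19.134811
  θ̈ = (θ̇'−θ̇)/dt = (0.544077366−1.862559476)/0.041237 = -31.973279
  sinθ=-0.159545, cosθ=0.987191
  F = (M+m)·ẍ + m·l·cosθ·θ̈ − m·l·sinθ·θ̇² = 17.913589 + -6.009159 − -0.105373 = 12.009803
step 3→4:
  ẍ = (ẋ'−ẋ)/dt = (-1.499705399−-0.837680926)/0.041237 = -16.054138
  θ̈ = (θ̇'−θ̇)/dt = (1.522609100−0.544077366)/0.041237 = 23.729460
  sinθ=-0.083326, cosθ=0.996522
  F = (M+m)·ẍ + m·l·cosθ·θ̈ − m·l·sinθ·θ̇² = -15.029530 + 4.501946 − -0.004696 = -10.522888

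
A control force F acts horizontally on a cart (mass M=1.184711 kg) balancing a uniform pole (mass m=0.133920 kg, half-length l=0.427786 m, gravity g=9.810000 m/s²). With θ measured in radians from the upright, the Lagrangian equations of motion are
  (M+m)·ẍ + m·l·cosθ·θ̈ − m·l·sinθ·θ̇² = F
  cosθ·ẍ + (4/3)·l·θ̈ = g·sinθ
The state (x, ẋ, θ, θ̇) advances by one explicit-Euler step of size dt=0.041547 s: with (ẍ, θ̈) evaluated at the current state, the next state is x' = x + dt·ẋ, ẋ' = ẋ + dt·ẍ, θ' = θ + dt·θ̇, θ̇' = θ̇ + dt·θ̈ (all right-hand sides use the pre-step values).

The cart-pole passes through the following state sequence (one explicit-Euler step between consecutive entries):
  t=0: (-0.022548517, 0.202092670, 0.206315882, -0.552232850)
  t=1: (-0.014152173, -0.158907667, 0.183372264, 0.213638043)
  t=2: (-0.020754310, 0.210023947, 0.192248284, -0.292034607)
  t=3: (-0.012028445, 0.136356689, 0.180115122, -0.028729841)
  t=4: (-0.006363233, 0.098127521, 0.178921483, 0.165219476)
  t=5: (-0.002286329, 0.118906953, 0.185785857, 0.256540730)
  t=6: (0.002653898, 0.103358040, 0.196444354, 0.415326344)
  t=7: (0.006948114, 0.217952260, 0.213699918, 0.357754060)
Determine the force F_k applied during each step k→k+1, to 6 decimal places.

F_0 = -10.427453 N
F_1 = 11.023203 N
F_2 = -1.982625 N
F_3 = -0.950227 N
F_4 = 0.783138 N
F_5 = -0.279011 N
F_6 = 3.557237 N

step 0→1:
  ẍ = (ẋ'−ẋ)/dt = (-0.158907667−0.202092670)/0.041547 = -8.688963
  θ̈ = (θ̇'−θ̇)/dt = (0.213638043−-0.552232850)/0.041547 = 18.433843
  sinθ=0.204855, cosθ=0.978792
  F = (M+m)·ẍ + m·l·cosθ·θ̈ − m·l·sinθ·θ̇² = -11.457536 + 1.033662 − 0.003579 = -10.427453
step 1→2:
  ẍ = (ẋ'−ẋ)/dt = (0.210023947−-0.158907667)/0.041547 = 8.879862
  θ̈ = (θ̇'−θ̇)/dt = (-0.292034607−0.213638043)/0.041547 = -12.171099
  sinθ=0.182346, cosθ=0.983234
  F = (M+m)·ẍ + m·l·cosθ·θ̈ − m·l·sinθ·θ̇² = 11.709261 + -0.685581 − 0.000477 = 11.023203
step 2→3:
  ẍ = (ẋ'−ẋ)/dt = (0.136356689−0.210023947)/0.041547 = -1.773107
  θ̈ = (θ̇'−θ̇)/dt = (-0.028729841−-0.292034607)/0.041547 = 6.337516
  sinθ=0.191066, cosθ=0.981577
  F = (M+m)·ẍ + m·l·cosθ·θ̈ − m·l·sinθ·θ̇² = -2.338073 + 0.356382 − 0.000934 = -1.982625
step 3→4:
  ẍ = (ẋ'−ẋ)/dt = (0.098127521−0.136356689)/0.041547 = -0.920143
  θ̈ = (θ̇'−θ̇)/dt = (0.165219476−-0.028729841)/0.041547 = 4.668191
  sinθ=0.179143, cosθ=0.983823
  F = (M+m)·ẍ + m·l·cosθ·θ̈ − m·l·sinθ·θ̇² = -1.213329 + 0.263110 − 0.000008 = -0.950227
step 4→5:
  ẍ = (ẋ'−ẋ)/dt = (0.118906953−0.098127521)/0.041547 = 0.500143
  θ̈ = (θ̇'−θ̇)/dt = (0.256540730−0.165219476)/0.041547 = 2.198023
  sinθ=0.177968, cosθ=0.984036
  F = (M+m)·ẍ + m·l·cosθ·θ̈ − m·l·sinθ·θ̇² = 0.659504 + 0.123913 − 0.000278 = 0.783138
step 5→6:
  ẍ = (ẋ'−ẋ)/dt = (0.103358040−0.118906953)/0.041547 = -0.374249
  θ̈ = (θ̇'−θ̇)/dt = (0.415326344−0.256540730)/0.041547 = 3.821831
  sinθ=0.184719, cosθ=0.982791
  F = (M+m)·ẍ + m·l·cosθ·θ̈ − m·l·sinθ·θ̇² = -0.493496 + 0.215181 − 0.000696 = -0.279011
step 6→7:
  ẍ = (ẋ'−ẋ)/dt = (0.217952260−0.103358040)/0.041547 = 2.758183
  θ̈ = (θ̇'−θ̇)/dt = (0.357754060−0.415326344)/0.041547 = -1.385715
  sinθ=0.195183, cosθ=0.980767
  F = (M+m)·ẍ + m·l·cosθ·θ̈ − m·l·sinθ·θ̇² = 3.637025 + -0.077859 − 0.001929 = 3.557237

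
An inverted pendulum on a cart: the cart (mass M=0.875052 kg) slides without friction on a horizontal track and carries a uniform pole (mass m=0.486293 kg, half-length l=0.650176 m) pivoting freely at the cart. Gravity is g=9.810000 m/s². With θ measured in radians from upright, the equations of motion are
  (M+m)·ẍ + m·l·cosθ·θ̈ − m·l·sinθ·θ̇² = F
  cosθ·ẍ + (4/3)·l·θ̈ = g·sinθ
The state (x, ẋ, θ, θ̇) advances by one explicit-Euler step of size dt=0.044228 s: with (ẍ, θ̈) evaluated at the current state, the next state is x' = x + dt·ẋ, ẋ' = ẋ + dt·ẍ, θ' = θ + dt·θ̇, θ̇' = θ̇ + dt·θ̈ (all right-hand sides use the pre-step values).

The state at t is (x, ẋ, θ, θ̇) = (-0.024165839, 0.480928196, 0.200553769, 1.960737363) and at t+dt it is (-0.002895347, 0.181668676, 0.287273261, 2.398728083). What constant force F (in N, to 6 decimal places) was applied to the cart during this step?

ẍ = (ẋ'−ẋ)/dt = (0.181668676−0.480928196)/0.044228 = -6.766291
θ̈ = (θ̇'−θ̇)/dt = (2.398728083−1.960737363)/0.044228 = 9.903019
sinθ=0.199212, cosθ=0.979956
F = (M+m)·ẍ + m·l·cosθ·θ̈ − m·l·sinθ·θ̇² = -9.211256 + 3.068339 − 0.242149 = -6.385067

F = -6.385067 N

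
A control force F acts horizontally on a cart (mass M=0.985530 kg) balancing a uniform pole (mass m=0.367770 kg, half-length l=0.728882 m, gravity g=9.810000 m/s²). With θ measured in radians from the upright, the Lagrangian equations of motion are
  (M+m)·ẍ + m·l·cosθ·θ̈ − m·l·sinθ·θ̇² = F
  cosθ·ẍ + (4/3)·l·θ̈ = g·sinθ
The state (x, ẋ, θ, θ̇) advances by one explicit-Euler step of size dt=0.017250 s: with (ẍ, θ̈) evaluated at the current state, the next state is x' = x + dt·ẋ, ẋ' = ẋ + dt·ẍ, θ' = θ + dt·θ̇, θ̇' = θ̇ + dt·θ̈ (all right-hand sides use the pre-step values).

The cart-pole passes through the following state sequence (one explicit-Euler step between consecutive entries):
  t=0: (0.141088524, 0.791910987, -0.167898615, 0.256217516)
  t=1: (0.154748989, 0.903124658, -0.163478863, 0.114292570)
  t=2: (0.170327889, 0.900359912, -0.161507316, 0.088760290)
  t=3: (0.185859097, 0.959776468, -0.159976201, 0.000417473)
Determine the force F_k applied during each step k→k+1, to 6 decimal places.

F_0 = 6.553428 N
F_1 = -0.607806 N
F_2 = 3.306737 N

step 0→1:
  ẍ = (ẋ'−ẋ)/dt = (0.903124658−0.791910987)/0.017250 = 6.447169
  θ̈ = (θ̇'−θ̇)/dt = (0.114292570−0.256217516)/0.017250 = -8.227533
  sinθ=-0.167111, cosθ=0.985938
  F = (M+m)·ẍ + m·l·cosθ·θ̈ − m·l·sinθ·θ̇² = 8.724954 + -2.174467 − -0.002941 = 6.553428
step 1→2:
  ẍ = (ẋ'−ẋ)/dt = (0.900359912−0.903124658)/0.017250 = -0.160275
  θ̈ = (θ̇'−θ̇)/dt = (0.088760290−0.114292570)/0.017250 = -1.480132
  sinθ=-0.162752, cosθ=0.986667
  F = (M+m)·ẍ + m·l·cosθ·θ̈ − m·l·sinθ·θ̇² = -0.216900 + -0.391476 − -0.000570 = -0.607806
step 2→3:
  ẍ = (ẋ'−ẋ)/dt = (0.959776468−0.900359912)/0.017250 = 3.444438
  θ̈ = (θ̇'−θ̇)/dt = (0.000417473−0.088760290)/0.017250 = -5.121323
  sinθ=-0.160806, cosθ=0.986986
  F = (M+m)·ẍ + m·l·cosθ·θ̈ − m·l·sinθ·θ̇² = 4.661358 + -1.354961 − -0.000340 = 3.306737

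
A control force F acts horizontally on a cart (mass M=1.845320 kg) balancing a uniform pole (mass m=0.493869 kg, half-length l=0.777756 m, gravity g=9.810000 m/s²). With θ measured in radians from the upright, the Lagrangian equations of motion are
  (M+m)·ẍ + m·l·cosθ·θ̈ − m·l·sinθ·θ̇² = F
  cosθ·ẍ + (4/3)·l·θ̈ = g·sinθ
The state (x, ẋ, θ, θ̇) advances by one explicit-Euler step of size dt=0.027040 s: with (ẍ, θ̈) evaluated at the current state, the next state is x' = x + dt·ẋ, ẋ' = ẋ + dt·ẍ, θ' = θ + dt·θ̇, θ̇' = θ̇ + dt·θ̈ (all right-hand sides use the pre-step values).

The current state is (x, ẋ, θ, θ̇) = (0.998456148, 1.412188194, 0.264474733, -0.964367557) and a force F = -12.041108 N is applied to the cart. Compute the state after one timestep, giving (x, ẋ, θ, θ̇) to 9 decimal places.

sinθ=0.261402301, cosθ=0.965229940
temp = (F + m·l·θ̇²·sinθ)/(M+m) = (-12.041108 + 0.093379109)/2.339189 = -5.107637258
θ̈ = (g·sinθ − cosθ·temp)/(l·(4/3 − m·cos²θ/(M+m))) = 8.477617174
ẍ = temp − m·l·θ̈·cosθ/(M+m) = -6.451312792
Euler: x'=0.998456148+0.027040·1.412188194=1.036641717, ẋ'=1.412188194+0.027040·-6.451312792=1.237744696
       θ'=0.264474733+0.027040·-0.964367557=0.238398234, θ̇'=-0.964367557+0.027040·8.477617174=-0.735132789

(1.036641717, 1.237744696, 0.238398234, -0.735132789)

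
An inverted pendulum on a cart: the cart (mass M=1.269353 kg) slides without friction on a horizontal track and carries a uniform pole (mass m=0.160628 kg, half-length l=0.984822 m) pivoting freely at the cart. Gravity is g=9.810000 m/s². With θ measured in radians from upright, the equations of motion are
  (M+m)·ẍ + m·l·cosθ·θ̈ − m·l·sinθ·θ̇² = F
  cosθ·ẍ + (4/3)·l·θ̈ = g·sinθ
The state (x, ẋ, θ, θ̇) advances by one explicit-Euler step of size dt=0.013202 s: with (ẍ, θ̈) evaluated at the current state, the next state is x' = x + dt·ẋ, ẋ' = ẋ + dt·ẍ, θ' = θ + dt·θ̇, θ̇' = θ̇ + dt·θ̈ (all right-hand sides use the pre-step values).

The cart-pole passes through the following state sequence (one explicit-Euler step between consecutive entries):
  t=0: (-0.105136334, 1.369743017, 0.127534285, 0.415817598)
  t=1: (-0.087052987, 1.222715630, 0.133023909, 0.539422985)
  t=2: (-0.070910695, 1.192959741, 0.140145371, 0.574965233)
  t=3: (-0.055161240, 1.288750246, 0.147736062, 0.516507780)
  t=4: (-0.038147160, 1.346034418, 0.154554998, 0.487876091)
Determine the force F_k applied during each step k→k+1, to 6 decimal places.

F_0 = -14.459776 N
F_1 = -2.807014 N
F_2 = 9.674704 N
F_3 = 5.859215 N

step 0→1:
  ẍ = (ẋ'−ẋ)/dt = (1.222715630−1.369743017)/0.013202 = -11.136751
  θ̈ = (θ̇'−θ̇)/dt = (0.539422985−0.415817598)/0.013202 = 9.362626
  sinθ=0.127189, cosθ=0.991879
  F = (M+m)·ẍ + m·l·cosθ·θ̈ − m·l·sinθ·θ̇² = -15.925342 + 1.469045 − 0.003479 = -14.459776
step 1→2:
  ẍ = (ẋ'−ẋ)/dt = (1.192959741−1.222715630)/0.013202 = -2.253893
  θ̈ = (θ̇'−θ̇)/dt = (0.574965233−0.539422985)/0.013202 = 2.692187
  sinθ=0.132632, cosθ=0.991165
  F = (M+m)·ẍ + m·l·cosθ·θ̈ − m·l·sinθ·θ̇² = -3.223023 + 0.422115 − 0.006105 = -2.807014
step 2→3:
  ẍ = (ẋ'−ẋ)/dt = (1.288750246−1.192959741)/0.013202 = 7.255757
  θ̈ = (θ̇'−θ̇)/dt = (0.516507780−0.574965233)/0.013202 = -4.427924
  sinθ=0.139687, cosθ=0.990196
  F = (M+m)·ẍ + m·l·cosθ·θ̈ − m·l·sinθ·θ̇² = 10.375595 + -0.693586 − 0.007305 = 9.674704
step 3→4:
  ẍ = (ẋ'−ẋ)/dt = (1.346034418−1.288750246)/0.013202 = 4.339053
  θ̈ = (θ̇'−θ̇)/dt = (0.487876091−0.516507780)/0.013202 = -2.168739
  sinθ=0.147199, cosθ=0.989107
  F = (M+m)·ẍ + m·l·cosθ·θ̈ − m·l·sinθ·θ̇² = 6.204763 + -0.339336 − 0.006212 = 5.859215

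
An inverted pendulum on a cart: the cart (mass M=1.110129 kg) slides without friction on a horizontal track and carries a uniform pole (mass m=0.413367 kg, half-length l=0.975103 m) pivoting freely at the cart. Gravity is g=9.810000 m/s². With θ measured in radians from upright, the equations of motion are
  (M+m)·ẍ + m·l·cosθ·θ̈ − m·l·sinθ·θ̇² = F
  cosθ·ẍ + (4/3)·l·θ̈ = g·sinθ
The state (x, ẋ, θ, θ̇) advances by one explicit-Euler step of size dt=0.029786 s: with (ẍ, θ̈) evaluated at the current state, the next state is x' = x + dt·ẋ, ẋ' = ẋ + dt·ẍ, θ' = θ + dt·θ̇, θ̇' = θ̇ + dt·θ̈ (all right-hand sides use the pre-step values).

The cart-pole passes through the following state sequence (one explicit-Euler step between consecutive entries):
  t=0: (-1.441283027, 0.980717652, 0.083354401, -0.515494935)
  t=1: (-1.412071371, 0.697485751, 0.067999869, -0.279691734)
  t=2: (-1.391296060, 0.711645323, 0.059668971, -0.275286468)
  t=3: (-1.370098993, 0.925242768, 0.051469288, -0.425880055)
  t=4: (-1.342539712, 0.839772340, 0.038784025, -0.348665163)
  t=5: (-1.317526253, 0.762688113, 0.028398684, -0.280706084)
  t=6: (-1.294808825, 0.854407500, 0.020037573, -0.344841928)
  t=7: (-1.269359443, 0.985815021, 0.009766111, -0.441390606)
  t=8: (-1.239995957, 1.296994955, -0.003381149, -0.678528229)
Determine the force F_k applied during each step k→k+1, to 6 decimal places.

step 0→1:
  ẍ = (ẋ'−ẋ)/dt = (0.697485751−0.980717652)/0.029786 = -9.508893
  θ̈ = (θ̇'−θ̇)/dt = (-0.279691734−-0.515494935)/0.029786 = 7.916578
  sinθ=0.083258, cosθ=0.996528
  F = (M+m)·ẍ + m·l·cosθ·θ̈ − m·l·sinθ·θ̇² = -14.486761 + 3.179899 − 0.008918 = -11.315780
step 1→2:
  ẍ = (ẋ'−ẋ)/dt = (0.711645323−0.697485751)/0.029786 = 0.475377
  θ̈ = (θ̇'−θ̇)/dt = (-0.275286468−-0.279691734)/0.029786 = 0.147897
  sinθ=0.067947, cosθ=0.997689
  F = (M+m)·ẍ + m·l·cosθ·θ̈ − m·l·sinθ·θ̇² = 0.724235 + 0.059476 − 0.002142 = 0.781568
step 2→3:
  ẍ = (ẋ'−ẋ)/dt = (0.925242768−0.711645323)/0.029786 = 7.171068
  θ̈ = (θ̇'−θ̇)/dt = (-0.425880055−-0.275286468)/0.029786 = -5.055851
  sinθ=0.059634, cosθ=0.998220
  F = (M+m)·ẍ + m·l·cosθ·θ̈ − m·l·sinθ·θ̇² = 10.925094 + -2.034263 − 0.001822 = 8.889010
step 3→4:
  ẍ = (ẋ'−ẋ)/dt = (0.839772340−0.925242768)/0.029786 = -2.869483
  θ̈ = (θ̇'−θ̇)/dt = (-0.348665163−-0.425880055)/0.029786 = 2.592322
  sinθ=0.051447, cosθ=0.998676
  F = (M+m)·ẍ + m·l·cosθ·θ̈ − m·l·sinθ·θ̇² = -4.371646 + 1.043517 − 0.003761 = -3.331890
step 4→5:
  ẍ = (ẋ'−ẋ)/dt = (0.762688113−0.839772340)/0.029786 = -2.587935
  θ̈ = (θ̇'−θ̇)/dt = (-0.280706084−-0.348665163)/0.029786 = 2.281578
  sinθ=0.038774, cosθ=0.999248
  F = (M+m)·ẍ + m·l·cosθ·θ̈ − m·l·sinθ·θ̇² = -3.942708 + 0.918956 − 0.001900 = -3.025652
step 5→6:
  ẍ = (ẋ'−ẋ)/dt = (0.854407500−0.762688113)/0.029786 = 3.079278
  θ̈ = (θ̇'−θ̇)/dt = (-0.344841928−-0.280706084)/0.029786 = -2.153221
  sinθ=0.028395, cosθ=0.999597
  F = (M+m)·ẍ + m·l·cosθ·θ̈ − m·l·sinθ·θ̇² = 4.691268 + -0.867561 − 0.000902 = 3.822806
step 6→7:
  ẍ = (ẋ'−ẋ)/dt = (0.985815021−0.854407500)/0.029786 = 4.411721
  θ̈ = (θ̇'−θ̇)/dt = (-0.441390606−-0.344841928)/0.029786 = -3.241411
  sinθ=0.020036, cosθ=0.999799
  F = (M+m)·ẍ + m·l·cosθ·θ̈ − m·l·sinθ·θ̇² = 6.721239 + -1.306271 − 0.000960 = 5.414008
step 7→8:
  ẍ = (ẋ'−ẋ)/dt = (1.296994955−0.985815021)/0.029786 = 10.447188
  θ̈ = (θ̇'−θ̇)/dt = (-0.678528229−-0.441390606)/0.029786 = -7.961379
  sinθ=0.009766, cosθ=0.999952
  F = (M+m)·ẍ + m·l·cosθ·θ̈ − m·l·sinθ·θ̇² = 15.916249 + -3.208883 − 0.000767 = 12.706599

F_0 = -11.315780 N
F_1 = 0.781568 N
F_2 = 8.889010 N
F_3 = -3.331890 N
F_4 = -3.025652 N
F_5 = 3.822806 N
F_6 = 5.414008 N
F_7 = 12.706599 N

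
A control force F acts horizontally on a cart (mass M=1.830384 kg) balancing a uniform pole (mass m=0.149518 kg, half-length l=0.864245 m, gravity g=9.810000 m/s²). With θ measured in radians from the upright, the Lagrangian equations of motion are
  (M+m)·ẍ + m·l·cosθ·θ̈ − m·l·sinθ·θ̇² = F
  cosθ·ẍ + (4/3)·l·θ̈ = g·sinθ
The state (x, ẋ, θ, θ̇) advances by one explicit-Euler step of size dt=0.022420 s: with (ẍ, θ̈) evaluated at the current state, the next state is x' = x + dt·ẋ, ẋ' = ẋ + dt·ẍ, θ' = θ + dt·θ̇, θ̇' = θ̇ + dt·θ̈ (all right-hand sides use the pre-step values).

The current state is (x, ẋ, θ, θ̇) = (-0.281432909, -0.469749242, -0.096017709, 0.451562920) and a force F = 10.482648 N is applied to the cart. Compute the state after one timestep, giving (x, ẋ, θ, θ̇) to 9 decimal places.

sinθ=-0.095870239, cosθ=0.995393840
temp = (F + m·l·θ̇²·sinθ)/(M+m) = (10.482648 + -0.002526101)/1.979902 = 5.293252847
θ̈ = (g·sinθ − cosθ·temp)/(l·(4/3 − m·cos²θ/(M+m))) = -5.708911790
ẍ = temp − m·l·θ̈·cosθ/(M+m) = 5.664134152
Euler: x'=-0.281432909+0.022420·-0.469749242=-0.291964687, ẋ'=-0.469749242+0.022420·5.664134152=-0.342759354
       θ'=-0.096017709+0.022420·0.451562920=-0.085893668, θ̇'=0.451562920+0.022420·-5.708911790=0.323569118

(-0.291964687, -0.342759354, -0.085893668, 0.323569118)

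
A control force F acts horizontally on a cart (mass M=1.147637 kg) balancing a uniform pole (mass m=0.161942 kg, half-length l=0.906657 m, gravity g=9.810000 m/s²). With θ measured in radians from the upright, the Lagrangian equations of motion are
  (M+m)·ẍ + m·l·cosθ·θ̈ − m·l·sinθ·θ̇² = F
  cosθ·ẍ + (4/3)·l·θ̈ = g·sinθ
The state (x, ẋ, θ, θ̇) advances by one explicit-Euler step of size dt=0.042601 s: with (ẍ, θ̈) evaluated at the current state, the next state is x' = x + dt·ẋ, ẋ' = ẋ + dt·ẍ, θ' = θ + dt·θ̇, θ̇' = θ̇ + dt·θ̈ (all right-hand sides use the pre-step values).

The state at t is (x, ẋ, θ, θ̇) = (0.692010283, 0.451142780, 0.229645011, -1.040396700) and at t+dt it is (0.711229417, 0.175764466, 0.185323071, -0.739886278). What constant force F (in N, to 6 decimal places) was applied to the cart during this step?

F = -7.492934 N

ẍ = (ẋ'−ẋ)/dt = (0.175764466−0.451142780)/0.042601 = -6.464128
θ̈ = (θ̇'−θ̇)/dt = (-0.739886278−-1.040396700)/0.042601 = 7.054070
sinθ=0.227632, cosθ=0.973747
F = (M+m)·ẍ + m·l·cosθ·θ̈ − m·l·sinθ·θ̇² = -8.465286 + 1.008529 − 0.036177 = -7.492934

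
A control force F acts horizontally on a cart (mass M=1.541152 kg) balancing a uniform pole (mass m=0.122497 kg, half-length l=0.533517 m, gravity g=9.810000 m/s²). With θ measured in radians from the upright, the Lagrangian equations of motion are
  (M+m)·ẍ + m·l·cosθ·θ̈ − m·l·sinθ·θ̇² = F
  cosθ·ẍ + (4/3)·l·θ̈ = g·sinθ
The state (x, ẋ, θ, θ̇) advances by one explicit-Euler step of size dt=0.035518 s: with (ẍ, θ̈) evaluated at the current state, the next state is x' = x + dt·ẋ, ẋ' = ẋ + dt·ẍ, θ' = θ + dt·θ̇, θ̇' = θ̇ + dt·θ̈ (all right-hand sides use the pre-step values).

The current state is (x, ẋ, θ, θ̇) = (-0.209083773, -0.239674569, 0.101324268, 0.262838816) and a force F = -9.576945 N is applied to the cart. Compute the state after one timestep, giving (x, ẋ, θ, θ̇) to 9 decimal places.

(-0.217596534, -0.457996905, 0.110659777, 0.617719883)

sinθ=0.101150981, cosθ=0.994871087
temp = (F + m·l·θ̇²·sinθ)/(M+m) = (-9.576945 + 0.000456691)/1.663649 = -5.756315370
θ̈ = (g·sinθ − cosθ·temp)/(l·(4/3 − m·cos²θ/(M+m))) = 9.991583611
ẍ = temp − m·l·θ̈·cosθ/(M+m) = -6.146808275
Euler: x'=-0.209083773+0.035518·-0.239674569=-0.217596534, ẋ'=-0.239674569+0.035518·-6.146808275=-0.457996905
       θ'=0.101324268+0.035518·0.262838816=0.110659777, θ̇'=0.262838816+0.035518·9.991583611=0.617719883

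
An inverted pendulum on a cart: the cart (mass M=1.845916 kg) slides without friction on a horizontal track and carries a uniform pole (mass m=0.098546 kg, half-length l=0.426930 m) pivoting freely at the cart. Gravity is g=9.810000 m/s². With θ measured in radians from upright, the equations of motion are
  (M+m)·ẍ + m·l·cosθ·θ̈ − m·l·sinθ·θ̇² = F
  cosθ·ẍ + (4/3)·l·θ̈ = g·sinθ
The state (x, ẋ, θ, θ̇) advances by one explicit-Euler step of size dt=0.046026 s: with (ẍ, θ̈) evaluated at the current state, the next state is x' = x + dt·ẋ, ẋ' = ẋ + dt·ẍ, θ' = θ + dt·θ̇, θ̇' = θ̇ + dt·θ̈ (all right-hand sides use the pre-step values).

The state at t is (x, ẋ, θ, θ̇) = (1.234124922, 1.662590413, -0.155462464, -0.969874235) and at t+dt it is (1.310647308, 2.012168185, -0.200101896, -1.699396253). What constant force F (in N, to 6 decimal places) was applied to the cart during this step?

ẍ = (ẋ'−ẋ)/dt = (2.012168185−1.662590413)/0.046026 = 7.595224
θ̈ = (θ̇'−θ̇)/dt = (-1.699396253−-0.969874235)/0.046026 = -15.850215
sinθ=-0.154837, cosθ=0.987940
F = (M+m)·ẍ + m·l·cosθ·θ̈ − m·l·sinθ·θ̇² = 14.768624 + -0.658812 − -0.006128 = 14.115940

F = 14.115940 N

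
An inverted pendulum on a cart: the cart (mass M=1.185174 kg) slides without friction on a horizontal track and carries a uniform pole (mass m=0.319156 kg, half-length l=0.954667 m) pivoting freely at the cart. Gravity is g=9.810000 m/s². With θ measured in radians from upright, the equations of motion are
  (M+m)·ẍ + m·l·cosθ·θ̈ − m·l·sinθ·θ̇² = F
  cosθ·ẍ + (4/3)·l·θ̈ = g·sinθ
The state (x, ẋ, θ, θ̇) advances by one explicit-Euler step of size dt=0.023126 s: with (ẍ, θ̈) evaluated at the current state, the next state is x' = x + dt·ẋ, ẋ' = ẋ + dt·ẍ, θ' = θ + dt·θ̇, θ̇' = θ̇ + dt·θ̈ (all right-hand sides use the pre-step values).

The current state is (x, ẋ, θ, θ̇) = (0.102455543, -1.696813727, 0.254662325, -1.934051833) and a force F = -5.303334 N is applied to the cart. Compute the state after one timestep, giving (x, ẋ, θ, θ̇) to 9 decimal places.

(0.063215029, -1.797773609, 0.209935442, -1.812395103)

sinθ=0.251918639, cosθ=0.967748417
temp = (F + m·l·θ̇²·sinθ)/(M+m) = (-5.303334 + 0.287112065)/1.504330 = -3.334522302
θ̈ = (g·sinθ − cosθ·temp)/(l·(4/3 − m·cos²θ/(M+m))) = 5.260604103
ẍ = temp − m·l·θ̈·cosθ/(M+m) = -4.365643931
Euler: x'=0.102455543+0.023126·-1.696813727=0.063215029, ẋ'=-1.696813727+0.023126·-4.365643931=-1.797773609
       θ'=0.254662325+0.023126·-1.934051833=0.209935442, θ̇'=-1.934051833+0.023126·5.260604103=-1.812395103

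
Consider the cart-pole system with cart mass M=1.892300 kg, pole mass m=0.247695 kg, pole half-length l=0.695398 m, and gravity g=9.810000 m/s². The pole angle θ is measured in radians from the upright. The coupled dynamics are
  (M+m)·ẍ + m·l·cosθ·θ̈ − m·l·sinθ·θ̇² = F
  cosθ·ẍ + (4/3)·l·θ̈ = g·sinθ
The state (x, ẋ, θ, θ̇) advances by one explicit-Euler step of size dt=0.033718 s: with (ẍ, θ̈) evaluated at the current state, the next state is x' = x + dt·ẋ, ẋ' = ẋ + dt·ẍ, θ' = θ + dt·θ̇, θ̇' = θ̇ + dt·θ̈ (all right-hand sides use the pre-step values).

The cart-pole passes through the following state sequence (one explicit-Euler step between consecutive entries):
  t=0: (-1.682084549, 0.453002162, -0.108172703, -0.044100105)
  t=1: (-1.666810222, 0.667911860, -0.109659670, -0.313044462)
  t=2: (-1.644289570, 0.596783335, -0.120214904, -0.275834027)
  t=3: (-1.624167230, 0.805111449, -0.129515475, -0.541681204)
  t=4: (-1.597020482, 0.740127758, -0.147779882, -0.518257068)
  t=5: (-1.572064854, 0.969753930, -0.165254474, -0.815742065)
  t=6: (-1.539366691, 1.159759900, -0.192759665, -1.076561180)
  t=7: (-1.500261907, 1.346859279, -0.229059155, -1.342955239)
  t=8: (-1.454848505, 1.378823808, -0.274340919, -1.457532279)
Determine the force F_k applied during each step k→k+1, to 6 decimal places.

step 0→1:
  ẍ = (ẋ'−ẋ)/dt = (0.667911860−0.453002162)/0.033718 = 6.373738
  θ̈ = (θ̇'−θ̇)/dt = (-0.313044462−-0.044100105)/0.033718 = -7.976284
  sinθ=-0.107962, cosθ=0.994155
  F = (M+m)·ẍ + m·l·cosθ·θ̈ − m·l·sinθ·θ̇² = 13.639767 + -1.365858 − -0.000036 = 12.273946
step 1→2:
  ẍ = (ẋ'−ẋ)/dt = (0.596783335−0.667911860)/0.033718 = -2.109512
  θ̈ = (θ̇'−θ̇)/dt = (-0.275834027−-0.313044462)/0.033718 = 1.103578
  sinθ=-0.109440, cosθ=0.993993
  F = (M+m)·ẍ + m·l·cosθ·θ̈ − m·l·sinθ·θ̇² = -4.514345 + 0.188946 − -0.001847 = -4.323552
step 2→3:
  ẍ = (ẋ'−ẋ)/dt = (0.805111449−0.596783335)/0.033718 = 6.178543
  θ̈ = (θ̇'−θ̇)/dt = (-0.541681204−-0.275834027)/0.033718 = -7.884429
  sinθ=-0.119926, cosθ=0.992783
  F = (M+m)·ẍ + m·l·cosθ·θ̈ − m·l·sinθ·θ̇² = 13.222051 + -1.348265 − -0.001572 = 11.875358
step 3→4:
  ẍ = (ẋ'−ẋ)/dt = (0.740127758−0.805111449)/0.033718 = -1.927270
  θ̈ = (θ̇'−θ̇)/dt = (-0.518257068−-0.541681204)/0.033718 = 0.694707
  sinθ=-0.129154, cosθ=0.991625
  F = (M+m)·ẍ + m·l·cosθ·θ̈ − m·l·sinθ·θ̇² = -4.124348 + 0.118659 − -0.006527 = -3.999162
step 4→5:
  ẍ = (ẋ'−ẋ)/dt = (0.969753930−0.740127758)/0.033718 = 6.810195
  θ̈ = (θ̇'−θ̇)/dt = (-0.815742065−-0.518257068)/0.033718 = -8.822736
  sinθ=-0.147243, cosθ=0.989100
  F = (M+m)·ẍ + m·l·cosθ·θ̈ − m·l·sinθ·θ̇² = 14.573784 + -1.503122 − -0.006812 = 13.077474
step 5→6:
  ẍ = (ẋ'−ẋ)/dt = (1.159759900−0.969753930)/0.033718 = 5.635149
  θ̈ = (θ̇'−θ̇)/dt = (-1.076561180−-0.815742065)/0.033718 = -7.735308
  sinθ=-0.164503, cosθ=0.986377
  F = (M+m)·ẍ + m·l·cosθ·θ̈ − m·l·sinθ·θ̇² = 12.059192 + -1.314229 − -0.018855 = 10.763818
step 6→7:
  ẍ = (ẋ'−ẋ)/dt = (1.346859279−1.159759900)/0.033718 = 5.548947
  θ̈ = (θ̇'−θ̇)/dt = (-1.342955239−-1.076561180)/0.033718 = -7.900648
  sinθ=-0.191568, cosθ=0.981479
  F = (M+m)·ẍ + m·l·cosθ·θ̈ − m·l·sinθ·θ̇² = 11.874718 + -1.335656 − -0.038243 = 10.577305
step 7→8:
  ẍ = (ẋ'−ẋ)/dt = (1.378823808−1.346859279)/0.033718 = 0.947996
  θ̈ = (θ̇'−θ̇)/dt = (-1.457532279−-1.342955239)/0.033718 = -3.398097
  sinθ=-0.227061, cosθ=0.973880
  F = (M+m)·ẍ + m·l·cosθ·θ̈ − m·l·sinθ·θ̇² = 2.028707 + -0.570023 − -0.070537 = 1.529221

F_0 = 12.273946 N
F_1 = -4.323552 N
F_2 = 11.875358 N
F_3 = -3.999162 N
F_4 = 13.077474 N
F_5 = 10.763818 N
F_6 = 10.577305 N
F_7 = 1.529221 N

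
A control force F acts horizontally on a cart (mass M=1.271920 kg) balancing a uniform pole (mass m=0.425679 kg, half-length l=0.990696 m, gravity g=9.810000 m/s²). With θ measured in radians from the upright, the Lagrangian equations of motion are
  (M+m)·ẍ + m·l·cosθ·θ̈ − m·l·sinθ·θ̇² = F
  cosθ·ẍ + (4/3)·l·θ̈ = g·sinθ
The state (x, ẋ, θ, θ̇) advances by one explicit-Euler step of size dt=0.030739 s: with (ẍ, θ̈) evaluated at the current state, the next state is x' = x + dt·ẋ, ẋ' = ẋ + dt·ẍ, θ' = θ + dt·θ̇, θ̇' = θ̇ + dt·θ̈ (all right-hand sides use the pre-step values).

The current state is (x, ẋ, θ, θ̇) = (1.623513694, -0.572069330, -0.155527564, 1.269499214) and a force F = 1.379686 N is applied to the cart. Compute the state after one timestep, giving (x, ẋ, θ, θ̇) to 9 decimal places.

(1.605928855, -0.533175591, -0.116504428, 1.205048526)

sinθ=-0.154901317, cosθ=0.987929948
temp = (F + m·l·θ̇²·sinθ)/(M+m) = (1.379686 + -0.105279210)/1.697599 = 0.750711322
θ̈ = (g·sinθ − cosθ·temp)/(l·(4/3 − m·cos²θ/(M+m))) = -2.096707363
ẍ = temp − m·l·θ̈·cosθ/(M+m) = 1.265289655
Euler: x'=1.623513694+0.030739·-0.572069330=1.605928855, ẋ'=-0.572069330+0.030739·1.265289655=-0.533175591
       θ'=-0.155527564+0.030739·1.269499214=-0.116504428, θ̇'=1.269499214+0.030739·-2.096707363=1.205048526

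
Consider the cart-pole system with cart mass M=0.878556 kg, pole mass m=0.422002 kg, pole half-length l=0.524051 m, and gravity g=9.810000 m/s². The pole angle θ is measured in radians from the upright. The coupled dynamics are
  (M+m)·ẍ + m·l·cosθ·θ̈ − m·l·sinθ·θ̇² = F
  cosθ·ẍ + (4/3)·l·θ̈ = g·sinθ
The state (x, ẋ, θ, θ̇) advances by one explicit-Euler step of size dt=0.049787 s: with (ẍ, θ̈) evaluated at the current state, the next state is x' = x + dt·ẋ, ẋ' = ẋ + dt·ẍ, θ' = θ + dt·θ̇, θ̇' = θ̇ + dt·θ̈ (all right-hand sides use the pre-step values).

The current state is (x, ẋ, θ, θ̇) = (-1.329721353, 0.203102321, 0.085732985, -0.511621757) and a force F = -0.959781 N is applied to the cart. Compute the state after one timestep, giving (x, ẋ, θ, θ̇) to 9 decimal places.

(-1.319609498, 0.141537817, 0.060260873, -0.363983455)

sinθ=0.085627999, cosθ=0.996327178
temp = (F + m·l·θ̇²·sinθ)/(M+m) = (-0.959781 + 0.004956805)/1.300558 = -0.734165024
θ̈ = (g·sinθ − cosθ·temp)/(l·(4/3 − m·cos²θ/(M+m))) = 2.965398631
ẍ = temp − m·l·θ̈·cosθ/(M+m) = -1.236557814
Euler: x'=-1.329721353+0.049787·0.203102321=-1.319609498, ẋ'=0.203102321+0.049787·-1.236557814=0.141537817
       θ'=0.085732985+0.049787·-0.511621757=0.060260873, θ̇'=-0.511621757+0.049787·2.965398631=-0.363983455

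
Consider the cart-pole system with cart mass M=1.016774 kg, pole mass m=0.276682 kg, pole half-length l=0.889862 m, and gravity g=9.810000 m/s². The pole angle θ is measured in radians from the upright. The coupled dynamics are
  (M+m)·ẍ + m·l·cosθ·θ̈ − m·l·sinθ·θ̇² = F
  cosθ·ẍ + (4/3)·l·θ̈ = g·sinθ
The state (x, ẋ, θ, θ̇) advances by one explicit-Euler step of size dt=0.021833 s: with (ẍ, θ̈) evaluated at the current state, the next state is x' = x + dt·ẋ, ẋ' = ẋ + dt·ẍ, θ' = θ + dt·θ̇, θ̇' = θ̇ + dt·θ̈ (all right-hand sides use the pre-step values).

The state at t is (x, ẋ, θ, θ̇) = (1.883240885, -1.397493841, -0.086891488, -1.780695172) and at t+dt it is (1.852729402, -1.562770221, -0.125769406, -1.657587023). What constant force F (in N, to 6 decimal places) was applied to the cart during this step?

ẍ = (ẋ'−ẋ)/dt = (-1.562770221−-1.397493841)/0.021833 = -7.570026
θ̈ = (θ̇'−θ̇)/dt = (-1.657587023−-1.780695172)/0.021833 = 5.638627
sinθ=-0.086782, cosθ=0.996227
F = (M+m)·ẍ + m·l·cosθ·θ̈ − m·l·sinθ·θ̇² = -9.791496 + 1.383042 − -0.067751 = -8.340703

F = -8.340703 N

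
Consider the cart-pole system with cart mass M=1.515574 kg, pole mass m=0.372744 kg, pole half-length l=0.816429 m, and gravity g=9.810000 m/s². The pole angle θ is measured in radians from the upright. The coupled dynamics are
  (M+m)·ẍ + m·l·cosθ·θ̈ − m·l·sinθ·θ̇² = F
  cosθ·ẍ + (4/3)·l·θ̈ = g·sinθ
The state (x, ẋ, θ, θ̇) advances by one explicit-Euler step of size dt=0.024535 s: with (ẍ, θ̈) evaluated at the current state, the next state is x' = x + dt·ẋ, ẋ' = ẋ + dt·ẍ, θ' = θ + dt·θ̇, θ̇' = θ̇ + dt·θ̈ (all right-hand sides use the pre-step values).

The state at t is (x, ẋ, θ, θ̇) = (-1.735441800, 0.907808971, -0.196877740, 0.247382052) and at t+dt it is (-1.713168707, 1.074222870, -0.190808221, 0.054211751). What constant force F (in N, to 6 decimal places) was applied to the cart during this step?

ẍ = (ẋ'−ẋ)/dt = (1.074222870−0.907808971)/0.024535 = 6.782714
θ̈ = (θ̇'−θ̇)/dt = (0.054211751−0.247382052)/0.024535 = -7.873255
sinθ=-0.195608, cosθ=0.980682
F = (M+m)·ẍ + m·l·cosθ·θ̈ − m·l·sinθ·θ̇² = 12.807922 + -2.349696 − -0.003643 = 10.461869

F = 10.461869 N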